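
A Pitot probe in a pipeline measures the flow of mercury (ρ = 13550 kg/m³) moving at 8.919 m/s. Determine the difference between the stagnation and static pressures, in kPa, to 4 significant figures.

ΔP ≈ 538.9 kPa

The dynamic pressure equals the rise in static pressure at the stagnation point: ΔP = ½ρv².
ΔP = ½·13550·8.919² = 538900 Pa.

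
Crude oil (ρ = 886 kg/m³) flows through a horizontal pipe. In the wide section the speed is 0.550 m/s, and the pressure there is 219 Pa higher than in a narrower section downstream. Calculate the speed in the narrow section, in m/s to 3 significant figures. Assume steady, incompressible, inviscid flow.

v₂ ≈ 0.893 m/s

With h₁ = h₂, rearranging Bernoulli gives v₂ = √(v₁² + 2ΔP/ρ).
v₂ = √(0.550² + 2·219/886) = √(0.303 + 0.494) = 0.893 m/s.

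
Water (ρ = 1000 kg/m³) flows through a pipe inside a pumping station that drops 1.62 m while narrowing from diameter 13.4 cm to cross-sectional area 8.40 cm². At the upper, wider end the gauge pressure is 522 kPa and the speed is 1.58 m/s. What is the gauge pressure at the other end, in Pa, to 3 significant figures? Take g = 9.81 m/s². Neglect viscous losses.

187000 Pa

Mass conservation (A₁v₁ = A₂v₂) gives v₂ = 1.58 × 141/8.40 = 26.5 m/s.
Bernoulli: P₁ + ½ρv₁² + ρg h₁ = P₂ + ½ρv₂² + ρg h₂, so P₂ = P₁ + ½ρ(v₁² − v₂²) − ρg(h₂ − h₁).
P₂ = 522000 + ½·1000·(1.58² − 26.5²) − 1000·9.81·(−1.62) = 522000 + (-351000) − (-15900) = 187000 Pa.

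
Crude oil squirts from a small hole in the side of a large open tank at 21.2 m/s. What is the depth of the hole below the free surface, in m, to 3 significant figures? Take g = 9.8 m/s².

Inverting v = √(2gh) gives h = v² / 2g.
h = 21.2²/(2·9.8) = 449/19.60 = 22.9 m.

h ≈ 22.9 m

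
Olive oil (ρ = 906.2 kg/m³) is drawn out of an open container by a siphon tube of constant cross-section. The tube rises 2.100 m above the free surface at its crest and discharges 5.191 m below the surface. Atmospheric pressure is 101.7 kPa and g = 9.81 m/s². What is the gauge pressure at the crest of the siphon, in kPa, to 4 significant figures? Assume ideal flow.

From the surface to the outlet (both open to atmosphere, surface at rest): v = √(2g·h_out) = √(2·9.81·5.191) = 10.09 m/s.
Continuity keeps v the same throughout the tube; from surface to crest, P_atm + 0 = P_top + ½ρv² + ρg·h_top.
P_top = 101700 − ½·906.2·10.09² − 906.2·9.81·2.100 = 36880 Pa. So P_gauge = P_top − P_atm = -64820 Pa.

P_gauge ≈ -64.82 kPa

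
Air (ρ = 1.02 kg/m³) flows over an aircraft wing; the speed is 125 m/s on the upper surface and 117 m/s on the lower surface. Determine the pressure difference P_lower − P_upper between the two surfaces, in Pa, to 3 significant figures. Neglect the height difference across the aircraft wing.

The pressure is lower where the speed is higher: ΔP = ½ρ(v_up² − v_low²).
ΔP = ½·1.02·(125² − 117²) = 987 Pa.

ΔP ≈ 987 Pa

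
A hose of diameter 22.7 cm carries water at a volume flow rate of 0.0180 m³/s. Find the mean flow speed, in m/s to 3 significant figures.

Q = 0.0180 m³/s = 0.0180 m³/s.
v = Q/A = 0.0180 / 0.0405 = 0.445 m/s.

v = 0.445 m/s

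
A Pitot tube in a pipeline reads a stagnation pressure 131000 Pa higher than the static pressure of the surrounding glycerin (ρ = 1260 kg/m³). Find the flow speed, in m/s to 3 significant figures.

The dynamic pressure equals the rise in static pressure at the stagnation point: ΔP = ½ρv².
v = √(2ΔP/ρ) = √(2·131000/1260) = 14.4 m/s.

v ≈ 14.4 m/s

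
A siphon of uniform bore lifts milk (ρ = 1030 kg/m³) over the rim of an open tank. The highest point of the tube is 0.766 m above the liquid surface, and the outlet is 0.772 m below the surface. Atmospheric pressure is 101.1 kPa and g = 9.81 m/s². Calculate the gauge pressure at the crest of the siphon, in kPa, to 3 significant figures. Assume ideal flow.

P_gauge = -15.5 kPa

The outlet speed comes from Torricelli: v = √(2g·0.772) = 3.89 m/s.
The bore is uniform, so the speed at the crest is the same v. Bernoulli surface→crest: P_atm = P_top + ½ρv² + ρg·h_top.
P_top = 101100 − ½·1030·3.89² − 1030·9.81·0.766 = 85600 Pa. So P_gauge = P_top − P_atm = -15500 Pa.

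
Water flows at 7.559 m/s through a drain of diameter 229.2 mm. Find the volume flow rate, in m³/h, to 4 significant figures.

Q = 1123 m³/h

Q = A·v = 0.04126 m² × 7.559 m/s = 0.3119 m³/s.
Converting: 0.3119 m³/s × 3600 = 1123 m³/h.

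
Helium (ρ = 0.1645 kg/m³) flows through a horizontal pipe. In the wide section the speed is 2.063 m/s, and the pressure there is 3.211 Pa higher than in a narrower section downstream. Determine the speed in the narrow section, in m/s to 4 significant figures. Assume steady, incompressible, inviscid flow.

v₂ ≈ 6.580 m/s

Horizontal Bernoulli: P₁ + ½ρv₁² = P₂ + ½ρv₂², so v₂² = v₁² + 2(P₁ − P₂)/ρ.
v₂ = √(2.063² + 2·3.211/0.1645) = √(4.256 + 39.04) = 6.580 m/s.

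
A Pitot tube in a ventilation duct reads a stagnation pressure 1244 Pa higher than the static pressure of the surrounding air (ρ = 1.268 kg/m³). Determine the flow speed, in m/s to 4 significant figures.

At the stagnation point the flow is brought to rest, so Bernoulli gives P_stag − P_static = ½ρv².
v = √(2ΔP/ρ) = √(2·1244/1.268) = 44.30 m/s.

v ≈ 44.30 m/s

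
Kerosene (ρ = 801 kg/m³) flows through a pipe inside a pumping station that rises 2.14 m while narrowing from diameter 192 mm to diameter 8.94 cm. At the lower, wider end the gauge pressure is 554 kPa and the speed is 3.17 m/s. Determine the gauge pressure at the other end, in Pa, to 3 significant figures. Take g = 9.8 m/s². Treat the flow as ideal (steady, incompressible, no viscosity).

By continuity, v₂ = v₁·A₁/A₂ = 3.17·(290/62.8) = 14.6 m/s.
Energy conservation along the streamline gives P₂ = P₁ − ½ρ(v₂² − v₁²) − ρg(h₂ − h₁).
P₂ = 554000 + ½·801·(3.17² − 14.6²) − 801·9.8·(+2.14) = 554000 + (-81600) − (16800) = 456000 Pa.

P₂ = 456000 Pa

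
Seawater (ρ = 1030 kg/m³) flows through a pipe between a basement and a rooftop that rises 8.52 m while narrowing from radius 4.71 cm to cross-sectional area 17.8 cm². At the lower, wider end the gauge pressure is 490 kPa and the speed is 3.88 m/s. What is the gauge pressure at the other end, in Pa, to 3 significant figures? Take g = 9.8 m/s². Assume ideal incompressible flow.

Continuity gives A₁v₁ = A₂v₂, so v₂ = (69.7 cm²)/(17.8 cm²) × 3.88 m/s = 15.2 m/s.
Applying Bernoulli between the two ends and solving for P₂: P₂ = P₁ + ½ρ(v₁² − v₂²) − ρgΔh.
P₂ = 490000 + ½·1030·(3.88² − 15.2²) − 1030·9.8·(+8.52) = 490000 + (-111000) − (86000) = 293000 Pa.

P₂ = 293000 Pa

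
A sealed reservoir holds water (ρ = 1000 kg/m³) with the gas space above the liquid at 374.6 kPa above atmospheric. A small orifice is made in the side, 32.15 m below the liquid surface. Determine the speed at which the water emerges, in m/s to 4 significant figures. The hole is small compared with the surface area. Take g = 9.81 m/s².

v = 37.15 m/s

Take point 1 at the surface (v₁ ≈ 0) and point 2 at the hole (at atmospheric pressure). Bernoulli: P₁ + ρg h = P_atm + ½ρv₂².
With P₁ − P_atm = 374600 Pa, v₂ = √(2gh + 2ΔP/ρ) = √(2·9.81·32.15 + 2·374600/1000) = 37.15 m/s.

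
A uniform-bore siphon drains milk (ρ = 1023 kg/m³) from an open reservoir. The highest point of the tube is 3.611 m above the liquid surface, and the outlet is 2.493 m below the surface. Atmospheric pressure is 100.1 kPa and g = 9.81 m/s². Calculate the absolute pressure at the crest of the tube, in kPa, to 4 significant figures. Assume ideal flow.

38.84 kPa

Bernoulli surface→outlet gives ½v² = g·h_out, so v = √(2·9.81·2.493) = 6.994 m/s.
The bore is uniform, so the speed at the crest is the same v. Bernoulli surface→crest: P_atm = P_top + ½ρv² + ρg·h_top.
P_top = 100100 − ½·1023·6.994² − 1023·9.81·3.611 = 38840 Pa.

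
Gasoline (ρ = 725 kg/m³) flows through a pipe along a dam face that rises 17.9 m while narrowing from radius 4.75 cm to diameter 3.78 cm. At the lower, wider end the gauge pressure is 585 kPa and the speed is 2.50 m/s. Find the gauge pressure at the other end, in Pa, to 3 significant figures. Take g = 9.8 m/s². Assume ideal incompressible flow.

Continuity gives A₁v₁ = A₂v₂, so v₂ = (70.9 cm²)/(11.2 cm²) × 2.50 m/s = 15.8 m/s.
Applying Bernoulli between the two ends and solving for P₂: P₂ = P₁ + ½ρ(v₁² − v₂²) − ρgΔh.
P₂ = 585000 + ½·725·(2.50² − 15.8²) − 725·9.8·(+17.9) = 585000 + (-88100) − (127000) = 370000 Pa.

P₂ ≈ 370000 Pa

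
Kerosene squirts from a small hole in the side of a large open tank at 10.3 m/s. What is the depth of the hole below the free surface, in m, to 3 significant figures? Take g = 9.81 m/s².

Inverting v = √(2gh) gives h = v² / 2g.
h = 10.3²/(2·9.81) = 106/19.62 = 5.41 m.

h = 5.41 m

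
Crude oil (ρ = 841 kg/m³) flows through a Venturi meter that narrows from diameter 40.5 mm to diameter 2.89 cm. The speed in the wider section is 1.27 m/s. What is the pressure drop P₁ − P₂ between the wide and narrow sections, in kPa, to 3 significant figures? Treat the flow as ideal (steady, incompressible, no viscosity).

Mass conservation (A₁v₁ = A₂v₂) gives v₂ = 1.27 × 12.9/6.56 = 2.49 m/s.
Bernoulli (h₁ = h₂): P₁ − P₂ = ½ρ(v₂² − v₁²).
P₁ − P₂ = ½·841·(2.49² − 1.27²) = ½·841·4.61 = 1940 Pa.

ΔP ≈ 1.94 kPa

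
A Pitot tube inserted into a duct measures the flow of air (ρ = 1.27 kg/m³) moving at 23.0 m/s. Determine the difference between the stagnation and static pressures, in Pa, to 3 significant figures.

ΔP ≈ 336 Pa

The dynamic pressure equals the rise in static pressure at the stagnation point: ΔP = ½ρv².
ΔP = ½·1.27·23.0² = 336 Pa.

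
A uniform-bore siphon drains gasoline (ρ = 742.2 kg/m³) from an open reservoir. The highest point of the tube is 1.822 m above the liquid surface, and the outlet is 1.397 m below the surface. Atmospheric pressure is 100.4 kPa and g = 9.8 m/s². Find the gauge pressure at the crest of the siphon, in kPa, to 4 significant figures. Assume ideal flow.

P_gauge ≈ -23.41 kPa

Bernoulli surface→outlet gives ½v² = g·h_out, so v = √(2·9.8·1.397) = 5.233 m/s.
Continuity keeps v the same throughout the tube; from surface to crest, P_atm + 0 = P_top + ½ρv² + ρg·h_top.
P_top = 100400 − ½·742.2·5.233² − 742.2·9.8·1.822 = 76990 Pa. So P_gauge = P_top − P_atm = -23410 Pa.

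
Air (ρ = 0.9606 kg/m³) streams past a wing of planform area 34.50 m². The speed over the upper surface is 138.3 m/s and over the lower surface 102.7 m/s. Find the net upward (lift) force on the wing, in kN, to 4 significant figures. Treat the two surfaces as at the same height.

The faster flow above has the lower pressure; Bernoulli (same height) gives ΔP = ½ρ(v_up² − v_low²).
ΔP = ½·0.9606·(138.3² − 102.7²) = 4121 Pa.
Lift = ΔP · A = 4121 × 34.50 = 142200 N.

F = 142.2 kN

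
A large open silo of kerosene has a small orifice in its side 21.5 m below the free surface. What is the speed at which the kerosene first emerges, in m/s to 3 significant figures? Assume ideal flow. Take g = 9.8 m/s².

The surface is effectively still and both ends are open, so ½v² = gh and v = √(2·9.8·21.5) = 20.5 m/s.

v ≈ 20.5 m/s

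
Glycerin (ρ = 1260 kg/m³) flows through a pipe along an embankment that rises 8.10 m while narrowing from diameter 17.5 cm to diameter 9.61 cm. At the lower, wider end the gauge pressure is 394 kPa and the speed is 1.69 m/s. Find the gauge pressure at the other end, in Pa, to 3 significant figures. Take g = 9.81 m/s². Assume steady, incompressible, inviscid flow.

276000 Pa

Continuity gives A₁v₁ = A₂v₂, so v₂ = (241 cm²)/(72.5 cm²) × 1.69 m/s = 5.60 m/s.
Bernoulli: P₁ + ½ρv₁² + ρg h₁ = P₂ + ½ρv₂² + ρg h₂, so P₂ = P₁ + ½ρ(v₁² − v₂²) − ρg(h₂ − h₁).
P₂ = 394000 + ½·1260·(1.69² − 5.60²) − 1260·9.81·(+8.10) = 394000 + (-18000) − (100000) = 276000 Pa.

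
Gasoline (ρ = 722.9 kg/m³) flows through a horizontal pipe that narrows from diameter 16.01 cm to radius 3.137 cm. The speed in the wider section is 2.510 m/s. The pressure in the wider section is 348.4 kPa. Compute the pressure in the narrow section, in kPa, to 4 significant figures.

P₂ = 254.1 kPa

By continuity, v₂ = v₁·A₁/A₂ = 2.510·(201.3/30.92) = 16.34 m/s.
With no height change, Bernoulli's equation is P₁ + ½ρv₁² = P₂ + ½ρv₂².
P₂ = P₁ − ½ρ(v₂² − v₁²) = 348400 − ½·722.9·(16.34² − 2.510²) = 348400 − 94280 = 254100 Pa.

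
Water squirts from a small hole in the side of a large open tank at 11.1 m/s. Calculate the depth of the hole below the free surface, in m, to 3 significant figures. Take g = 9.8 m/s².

h ≈ 6.29 m

Torricelli: v = √(2gh), so h = v²/(2g).
h = 11.1²/(2·9.8) = 123/19.60 = 6.29 m.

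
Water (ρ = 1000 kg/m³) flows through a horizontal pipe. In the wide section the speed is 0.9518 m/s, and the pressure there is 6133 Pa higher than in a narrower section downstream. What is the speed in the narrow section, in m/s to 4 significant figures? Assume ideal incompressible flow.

v₂ ≈ 3.629 m/s

Along the level pipe P + ½ρv² is conserved, hence v₂² = v₁² + 2(P₁ − P₂)/ρ.
v₂ = √(0.9518² + 2·6133/1000) = √(0.9059 + 12.27) = 3.629 m/s.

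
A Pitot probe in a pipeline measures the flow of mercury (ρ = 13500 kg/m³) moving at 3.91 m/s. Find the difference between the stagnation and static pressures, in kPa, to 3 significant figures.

ΔP ≈ 103 kPa

The dynamic pressure equals the rise in static pressure at the stagnation point: ΔP = ½ρv².
ΔP = ½·13500·3.91² = 103000 Pa.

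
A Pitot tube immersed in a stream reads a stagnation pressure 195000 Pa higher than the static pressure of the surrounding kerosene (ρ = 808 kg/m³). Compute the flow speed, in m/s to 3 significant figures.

At the stagnation point the flow is brought to rest, so Bernoulli gives P_stag − P_static = ½ρv².
v = √(2ΔP/ρ) = √(2·195000/808) = 22.0 m/s.

v ≈ 22.0 m/s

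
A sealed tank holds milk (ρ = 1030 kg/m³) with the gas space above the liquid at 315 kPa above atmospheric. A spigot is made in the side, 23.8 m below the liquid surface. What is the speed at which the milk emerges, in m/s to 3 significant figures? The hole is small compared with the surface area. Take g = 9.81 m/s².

v = 32.8 m/s

Take point 1 at the surface (v₁ ≈ 0) and point 2 at the hole (at atmospheric pressure). Bernoulli: P₁ + ρg h = P_atm + ½ρv₂².
With P₁ − P_atm = 315000 Pa, v₂ = √(2gh + 2ΔP/ρ) = √(2·9.81·23.8 + 2·315000/1030) = 32.8 m/s.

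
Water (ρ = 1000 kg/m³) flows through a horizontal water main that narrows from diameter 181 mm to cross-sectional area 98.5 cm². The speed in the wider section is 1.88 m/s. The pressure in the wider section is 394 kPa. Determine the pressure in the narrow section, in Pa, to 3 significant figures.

Mass conservation (A₁v₁ = A₂v₂) gives v₂ = 1.88 × 257/98.5 = 4.91 m/s.
The pipe is horizontal, so Bernoulli reduces to P₁ + ½ρv₁² = P₂ + ½ρv₂².
P₂ = P₁ − ½ρ(v₂² − v₁²) = 394000 − ½·1000·(4.91² − 1.88²) = 394000 − 10300 = 384000 Pa.

P₂ ≈ 384000 Pa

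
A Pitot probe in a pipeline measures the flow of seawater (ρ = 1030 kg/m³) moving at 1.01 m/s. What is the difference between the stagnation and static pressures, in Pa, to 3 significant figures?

Bernoulli between the free stream and the stagnation point: ½ρv² = P_stag − P_static.
ΔP = ½·1030·1.01² = 525 Pa.

ΔP = 525 Pa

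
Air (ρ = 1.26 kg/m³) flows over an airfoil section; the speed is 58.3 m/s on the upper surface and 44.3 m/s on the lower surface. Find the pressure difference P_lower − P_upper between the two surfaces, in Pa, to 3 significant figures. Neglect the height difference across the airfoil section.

ΔP ≈ 905 Pa

With negligible Δh, P + ½ρv² is constant, so P_low − P_up = ½ρ(v_up² − v_low²).
ΔP = ½·1.26·(58.3² − 44.3²) = 905 Pa.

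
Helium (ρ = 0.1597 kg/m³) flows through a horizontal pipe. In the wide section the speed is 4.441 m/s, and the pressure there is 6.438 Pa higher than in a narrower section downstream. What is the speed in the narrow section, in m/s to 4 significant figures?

With h₁ = h₂, rearranging Bernoulli gives v₂ = √(v₁² + 2ΔP/ρ).
v₂ = √(4.441² + 2·6.438/0.1597) = √(19.72 + 80.63) = 10.02 m/s.

v₂ ≈ 10.02 m/s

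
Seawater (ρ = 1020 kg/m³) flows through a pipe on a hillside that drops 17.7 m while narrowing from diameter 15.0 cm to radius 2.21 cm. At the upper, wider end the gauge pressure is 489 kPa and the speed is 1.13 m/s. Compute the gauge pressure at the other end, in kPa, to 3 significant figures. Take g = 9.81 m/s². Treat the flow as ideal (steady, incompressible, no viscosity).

Continuity gives A₁v₁ = A₂v₂, so v₂ = (177 cm²)/(15.3 cm²) × 1.13 m/s = 13.0 m/s.
Energy conservation along the streamline gives P₂ = P₁ − ½ρ(v₂² − v₁²) − ρg(h₂ − h₁).
P₂ = 489000 + ½·1020·(1.13² − 13.0²) − 1020·9.81·(−17.7) = 489000 + (-85700) − (-177000) = 580000 Pa.

P₂ ≈ 580 kPa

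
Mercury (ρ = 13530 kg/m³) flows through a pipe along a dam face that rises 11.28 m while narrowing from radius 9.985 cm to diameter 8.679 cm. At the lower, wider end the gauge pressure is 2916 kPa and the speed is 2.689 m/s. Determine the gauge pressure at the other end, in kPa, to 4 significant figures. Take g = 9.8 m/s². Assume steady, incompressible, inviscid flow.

P₂ ≈ 98.11 kPa

Mass conservation (A₁v₁ = A₂v₂) gives v₂ = 2.689 × 313.2/59.16 = 14.24 m/s.
Energy conservation along the streamline gives P₂ = P₁ − ½ρ(v₂² − v₁²) − ρg(h₂ − h₁).
P₂ = 2916000 + ½·13530·(2.689² − 14.24²) − 13530·9.8·(+11.28) = 2916000 + (-1322000) − (1496000) = 98110 Pa.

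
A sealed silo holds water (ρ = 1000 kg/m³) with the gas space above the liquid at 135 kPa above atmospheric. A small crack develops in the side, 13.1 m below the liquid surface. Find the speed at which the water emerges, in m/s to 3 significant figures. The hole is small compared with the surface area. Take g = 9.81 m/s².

Take point 1 at the surface (v₁ ≈ 0) and point 2 at the hole (at atmospheric pressure). Bernoulli: P₁ + ρg h = P_atm + ½ρv₂².
With P₁ − P_atm = 135000 Pa, v₂ = √(2gh + 2ΔP/ρ) = √(2·9.81·13.1 + 2·135000/1000) = 23.0 m/s.

23.0 m/s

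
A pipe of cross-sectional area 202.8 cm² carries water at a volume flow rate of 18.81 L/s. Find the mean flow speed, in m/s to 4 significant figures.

0.9275 m/s

Q = 18.81 L/s = 0.01881 m³/s.
v = Q/A = 0.01881 / 0.02028 = 0.9275 m/s.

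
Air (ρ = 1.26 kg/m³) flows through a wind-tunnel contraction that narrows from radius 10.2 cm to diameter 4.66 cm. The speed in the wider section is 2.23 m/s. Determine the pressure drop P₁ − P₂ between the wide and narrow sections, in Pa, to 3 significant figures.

The volume flow rate is constant, so v₂ = (A₁/A₂)v₁ = (327/17.1)·2.23 = 42.7 m/s.
Along the horizontal streamline, P + ½ρv² is constant.
P₁ − P₂ = ½·1.26·(42.7² − 2.23²) = ½·1.26·1820 = 1150 Pa.

1150 Pa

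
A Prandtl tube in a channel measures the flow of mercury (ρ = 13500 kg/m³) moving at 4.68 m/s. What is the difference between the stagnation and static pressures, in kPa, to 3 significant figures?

At the stagnation point the flow is brought to rest, so Bernoulli gives P_stag − P_static = ½ρv².
ΔP = ½·13500·4.68² = 148000 Pa.

ΔP ≈ 148 kPa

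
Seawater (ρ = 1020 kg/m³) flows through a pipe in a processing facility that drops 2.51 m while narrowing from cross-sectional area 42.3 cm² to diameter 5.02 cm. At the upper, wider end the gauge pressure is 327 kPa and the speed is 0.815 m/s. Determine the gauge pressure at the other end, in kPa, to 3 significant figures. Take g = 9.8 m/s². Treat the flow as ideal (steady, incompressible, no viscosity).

Mass conservation (A₁v₁ = A₂v₂) gives v₂ = 0.815 × 42.3/19.8 = 1.74 m/s.
Energy conservation along the streamline gives P₂ = P₁ − ½ρ(v₂² − v₁²) − ρg(h₂ − h₁).
P₂ = 327000 + ½·1020·(0.815² − 1.74²) − 1020·9.8·(−2.51) = 327000 + (-1210) − (-25100) = 351000 Pa.

351 kPa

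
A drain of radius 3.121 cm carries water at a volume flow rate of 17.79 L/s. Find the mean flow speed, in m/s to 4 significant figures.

v = 5.814 m/s

Q = 17.79 L/s = 0.01779 m³/s.
v = Q/A = 0.01779 / 0.003060 = 5.814 m/s.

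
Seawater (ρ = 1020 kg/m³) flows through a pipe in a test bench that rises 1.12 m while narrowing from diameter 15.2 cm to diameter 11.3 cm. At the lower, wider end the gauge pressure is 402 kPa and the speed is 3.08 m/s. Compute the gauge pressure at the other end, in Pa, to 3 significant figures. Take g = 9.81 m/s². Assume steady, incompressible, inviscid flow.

P₂ ≈ 380000 Pa

Continuity gives A₁v₁ = A₂v₂, so v₂ = (181 cm²)/(100 cm²) × 3.08 m/s = 5.57 m/s.
Energy conservation along the streamline gives P₂ = P₁ − ½ρ(v₂² − v₁²) − ρg(h₂ − h₁).
P₂ = 402000 + ½·1020·(3.08² − 5.57²) − 1020·9.81·(+1.12) = 402000 + (-11000) − (11200) = 380000 Pa.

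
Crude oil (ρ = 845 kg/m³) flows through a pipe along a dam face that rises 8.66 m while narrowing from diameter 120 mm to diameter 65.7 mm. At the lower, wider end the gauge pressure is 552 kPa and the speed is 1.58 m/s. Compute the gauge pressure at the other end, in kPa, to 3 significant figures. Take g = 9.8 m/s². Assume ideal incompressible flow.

P₂ = 470 kPa

Mass conservation (A₁v₁ = A₂v₂) gives v₂ = 1.58 × 113/33.9 = 5.27 m/s.
Applying Bernoulli between the two ends and solving for P₂: P₂ = P₁ + ½ρ(v₁² − v₂²) − ρgΔh.
P₂ = 552000 + ½·845·(1.58² − 5.27²) − 845·9.8·(+8.66) = 552000 + (-10700) − (71700) = 470000 Pa.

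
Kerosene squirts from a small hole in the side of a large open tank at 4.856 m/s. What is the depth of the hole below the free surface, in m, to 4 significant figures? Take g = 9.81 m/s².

1.202 m

For a small hole in a large open tank, ½v² = gh, giving h = v²/(2g).
h = 4.856²/(2·9.81) = 23.58/19.62 = 1.202 m.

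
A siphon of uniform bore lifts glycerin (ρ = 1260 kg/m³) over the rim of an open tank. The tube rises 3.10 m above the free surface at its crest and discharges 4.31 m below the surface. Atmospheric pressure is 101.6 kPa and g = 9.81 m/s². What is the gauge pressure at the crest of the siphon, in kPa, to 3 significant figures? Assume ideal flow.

Bernoulli surface→outlet gives ½v² = g·h_out, so v = √(2·9.81·4.31) = 9.20 m/s.
The bore is uniform, so the speed at the crest is the same v. Bernoulli surface→crest: P_atm = P_top + ½ρv² + ρg·h_top.
P_top = 101600 − ½·1260·9.20² − 1260·9.81·3.10 = 10000 Pa. So P_gauge = P_top − P_atm = -91600 Pa.

P_gauge = -91.6 kPa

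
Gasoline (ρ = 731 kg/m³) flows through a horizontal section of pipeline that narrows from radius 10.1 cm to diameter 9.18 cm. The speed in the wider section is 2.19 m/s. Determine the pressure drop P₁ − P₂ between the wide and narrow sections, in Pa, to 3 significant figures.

39300 Pa

By continuity, v₂ = v₁·A₁/A₂ = 2.19·(320/66.2) = 10.6 m/s.
With no height change, Bernoulli's equation is P₁ + ½ρv₁² = P₂ + ½ρv₂².
P₁ − P₂ = ½·731·(10.6² − 2.19²) = ½·731·108 = 39300 Pa.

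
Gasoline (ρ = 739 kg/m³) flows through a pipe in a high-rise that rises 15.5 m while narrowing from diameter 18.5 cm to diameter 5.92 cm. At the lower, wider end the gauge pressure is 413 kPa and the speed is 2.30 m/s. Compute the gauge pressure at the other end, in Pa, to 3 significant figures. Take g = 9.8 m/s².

P₂ = 116000 Pa

Mass conservation (A₁v₁ = A₂v₂) gives v₂ = 2.30 × 269/27.5 = 22.5 m/s.
Applying Bernoulli between the two ends and solving for P₂: P₂ = P₁ + ½ρ(v₁² − v₂²) − ρgΔh.
P₂ = 413000 + ½·739·(2.30² − 22.5²) − 739·9.8·(+15.5) = 413000 + (-184000) − (112000) = 116000 Pa.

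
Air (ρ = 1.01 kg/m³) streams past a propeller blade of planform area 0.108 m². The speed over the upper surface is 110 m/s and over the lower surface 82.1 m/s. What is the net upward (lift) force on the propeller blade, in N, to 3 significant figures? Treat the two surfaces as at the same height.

F = 292 N

With equal heights on the two surfaces, Bernoulli gives P_lower − P_upper = ½ρ(v_upper² − v_lower²).
ΔP = ½·1.01·(110² − 82.1²) = 2710 Pa.
Lift = ΔP · A = 2710 × 0.108 = 292 N.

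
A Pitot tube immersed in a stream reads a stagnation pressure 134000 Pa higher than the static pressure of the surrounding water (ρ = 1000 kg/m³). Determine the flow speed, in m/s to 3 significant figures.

v ≈ 16.4 m/s

Bernoulli between the free stream and the stagnation point: ½ρv² = P_stag − P_static.
v = √(2ΔP/ρ) = √(2·134000/1000) = 16.4 m/s.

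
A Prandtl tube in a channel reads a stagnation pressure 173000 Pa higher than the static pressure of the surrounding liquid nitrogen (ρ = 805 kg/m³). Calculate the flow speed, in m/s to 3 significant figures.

Bernoulli between the free stream and the stagnation point: ½ρv² = P_stag − P_static.
v = √(2ΔP/ρ) = √(2·173000/805) = 20.7 m/s.

v ≈ 20.7 m/s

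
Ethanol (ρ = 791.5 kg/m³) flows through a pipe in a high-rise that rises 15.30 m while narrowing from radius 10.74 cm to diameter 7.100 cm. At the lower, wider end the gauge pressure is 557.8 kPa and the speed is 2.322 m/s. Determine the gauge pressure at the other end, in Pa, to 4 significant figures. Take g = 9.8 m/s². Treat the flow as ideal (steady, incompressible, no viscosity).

Continuity gives A₁v₁ = A₂v₂, so v₂ = (362.4 cm²)/(39.59 cm²) × 2.322 m/s = 21.25 m/s.
Applying Bernoulli between the two ends and solving for P₂: P₂ = P₁ + ½ρ(v₁² − v₂²) − ρgΔh.
P₂ = 557800 + ½·791.5·(2.322² − 21.25²) − 791.5·9.8·(+15.30) = 557800 + (-176600) − (118700) = 262500 Pa.

262500 Pa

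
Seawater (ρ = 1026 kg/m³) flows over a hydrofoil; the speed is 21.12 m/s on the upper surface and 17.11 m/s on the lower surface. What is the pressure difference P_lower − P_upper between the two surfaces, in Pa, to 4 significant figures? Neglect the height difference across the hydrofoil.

ΔP = 78640 Pa

The pressure is lower where the speed is higher: ΔP = ½ρ(v_up² − v_low²).
ΔP = ½·1026·(21.12² − 17.11²) = 78640 Pa.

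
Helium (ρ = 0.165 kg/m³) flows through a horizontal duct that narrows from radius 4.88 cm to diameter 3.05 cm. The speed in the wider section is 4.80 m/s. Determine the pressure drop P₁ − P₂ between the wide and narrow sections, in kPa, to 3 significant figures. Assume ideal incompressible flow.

0.197 kPa

Continuity gives A₁v₁ = A₂v₂, so v₂ = (74.8 cm²)/(7.31 cm²) × 4.80 m/s = 49.2 m/s.
Bernoulli (h₁ = h₂): P₁ − P₂ = ½ρ(v₂² − v₁²).
P₁ − P₂ = ½·0.165·(49.2² − 4.80²) = ½·0.165·2390 = 197 Pa.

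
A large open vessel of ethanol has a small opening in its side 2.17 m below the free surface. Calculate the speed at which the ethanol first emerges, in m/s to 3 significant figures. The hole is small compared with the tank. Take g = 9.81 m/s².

v ≈ 6.52 m/s

Torricelli's result v = √(2gh) gives v = √(2·9.81·2.17) = 6.52 m/s.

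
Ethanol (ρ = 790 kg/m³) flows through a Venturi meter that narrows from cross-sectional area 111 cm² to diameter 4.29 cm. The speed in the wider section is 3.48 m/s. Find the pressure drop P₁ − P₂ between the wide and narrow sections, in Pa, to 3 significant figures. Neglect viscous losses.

ΔP ≈ 277000 Pa

The volume flow rate is constant, so v₂ = (A₁/A₂)v₁ = (111/14.5)·3.48 = 26.7 m/s.
Bernoulli (h₁ = h₂): P₁ − P₂ = ½ρ(v₂² − v₁²).
P₁ − P₂ = ½·790·(26.7² − 3.48²) = ½·790·702 = 277000 Pa.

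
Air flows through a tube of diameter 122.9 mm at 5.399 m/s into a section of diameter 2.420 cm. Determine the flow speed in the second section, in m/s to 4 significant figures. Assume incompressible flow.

v₂ ≈ 139.2 m/s

The volume flow rate is constant, so v₂ = (A₁/A₂)v₁ = (118.6/4.600)·5.399 = 139.2 m/s.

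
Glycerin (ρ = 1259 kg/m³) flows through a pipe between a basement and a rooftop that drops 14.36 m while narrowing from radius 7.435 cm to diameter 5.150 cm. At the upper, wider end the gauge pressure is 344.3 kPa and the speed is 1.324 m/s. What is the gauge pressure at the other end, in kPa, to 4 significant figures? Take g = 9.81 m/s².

By continuity, v₂ = v₁·A₁/A₂ = 1.324·(173.7/20.83) = 11.04 m/s.
Applying Bernoulli between the two ends and solving for P₂: P₂ = P₁ + ½ρ(v₁² − v₂²) − ρgΔh.
P₂ = 344300 + ½·1259·(1.324² − 11.04²) − 1259·9.81·(−14.36) = 344300 + (-75590) − (-177400) = 446100 Pa.

P₂ ≈ 446.1 kPa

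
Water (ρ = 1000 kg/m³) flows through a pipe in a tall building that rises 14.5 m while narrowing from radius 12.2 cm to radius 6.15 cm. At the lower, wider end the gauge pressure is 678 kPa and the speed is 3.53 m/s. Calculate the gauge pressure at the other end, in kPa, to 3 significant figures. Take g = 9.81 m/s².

The volume flow rate is constant, so v₂ = (A₁/A₂)v₁ = (468/119)·3.53 = 13.9 m/s.
Bernoulli: P₁ + ½ρv₁² + ρg h₁ = P₂ + ½ρv₂² + ρg h₂, so P₂ = P₁ + ½ρ(v₁² − v₂²) − ρg(h₂ − h₁).
P₂ = 678000 + ½·1000·(3.53² − 13.9²) − 1000·9.81·(+14.5) = 678000 + (-90300) − (142000) = 446000 Pa.

P₂ ≈ 446 kPa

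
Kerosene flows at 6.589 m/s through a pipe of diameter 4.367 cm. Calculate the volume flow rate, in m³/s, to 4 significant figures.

Q = A·v = 0.001498 m² × 6.589 m/s = 0.009869 m³/s.

Q = 0.009869 m³/s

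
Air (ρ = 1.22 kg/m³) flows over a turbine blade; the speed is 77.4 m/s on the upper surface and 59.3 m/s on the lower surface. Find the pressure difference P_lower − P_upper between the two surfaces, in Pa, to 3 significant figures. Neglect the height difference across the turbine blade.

The pressure is lower where the speed is higher: ΔP = ½ρ(v_up² − v_low²).
ΔP = ½·1.22·(77.4² − 59.3²) = 1510 Pa.

ΔP ≈ 1510 Pa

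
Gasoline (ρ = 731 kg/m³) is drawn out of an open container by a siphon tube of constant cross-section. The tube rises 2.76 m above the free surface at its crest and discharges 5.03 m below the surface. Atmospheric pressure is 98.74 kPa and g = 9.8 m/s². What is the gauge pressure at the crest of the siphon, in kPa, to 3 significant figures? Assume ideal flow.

P_gauge = -55.8 kPa

Bernoulli surface→outlet gives ½v² = g·h_out, so v = √(2·9.8·5.03) = 9.93 m/s.
The bore is uniform, so the speed at the crest is the same v. Bernoulli surface→crest: P_atm = P_top + ½ρv² + ρg·h_top.
P_top = 98740 − ½·731·9.93² − 731·9.8·2.76 = 42900 Pa. So P_gauge = P_top − P_atm = -55800 Pa.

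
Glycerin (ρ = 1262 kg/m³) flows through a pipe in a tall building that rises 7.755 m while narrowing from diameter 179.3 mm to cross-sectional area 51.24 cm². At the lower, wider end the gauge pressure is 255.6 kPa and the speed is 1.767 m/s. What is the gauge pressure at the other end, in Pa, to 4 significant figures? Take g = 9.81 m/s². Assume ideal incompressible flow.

P₂ ≈ 113700 Pa

By continuity, v₂ = v₁·A₁/A₂ = 1.767·(252.5/51.24) = 8.707 m/s.
Applying Bernoulli between the two ends and solving for P₂: P₂ = P₁ + ½ρ(v₁² − v₂²) − ρgΔh.
P₂ = 255600 + ½·1262·(1.767² − 8.707²) − 1262·9.81·(+7.755) = 255600 + (-45870) − (96010) = 113700 Pa.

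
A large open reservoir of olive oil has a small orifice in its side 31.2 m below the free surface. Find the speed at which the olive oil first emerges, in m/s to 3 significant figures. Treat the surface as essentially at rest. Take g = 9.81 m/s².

24.7 m/s

Bernoulli from surface to hole (P equal, v_surface ≈ 0): v = √(2gh) = √(2×9.81×31.2) = 24.7 m/s.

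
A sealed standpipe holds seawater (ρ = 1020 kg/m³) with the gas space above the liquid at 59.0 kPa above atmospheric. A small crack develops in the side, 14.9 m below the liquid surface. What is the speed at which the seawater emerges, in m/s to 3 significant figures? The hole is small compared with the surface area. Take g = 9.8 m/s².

v ≈ 20.2 m/s

Take point 1 at the surface (v₁ ≈ 0) and point 2 at the hole (at atmospheric pressure). Bernoulli: P₁ + ρg h = P_atm + ½ρv₂².
With P₁ − P_atm = 59000 Pa, v₂ = √(2gh + 2ΔP/ρ) = √(2·9.8·14.9 + 2·59000/1020) = 20.2 m/s.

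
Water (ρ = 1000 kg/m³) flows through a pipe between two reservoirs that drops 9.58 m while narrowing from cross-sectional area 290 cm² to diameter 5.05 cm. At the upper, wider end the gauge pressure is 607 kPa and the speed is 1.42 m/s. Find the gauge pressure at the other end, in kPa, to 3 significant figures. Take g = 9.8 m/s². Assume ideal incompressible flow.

P₂ ≈ 491 kPa

Mass conservation (A₁v₁ = A₂v₂) gives v₂ = 1.42 × 290/20.0 = 20.6 m/s.
Applying Bernoulli between the two ends and solving for P₂: P₂ = P₁ + ½ρ(v₁² − v₂²) − ρgΔh.
P₂ = 607000 + ½·1000·(1.42² − 20.6²) − 1000·9.8·(−9.58) = 607000 + (-210000) − (-93900) = 491000 Pa.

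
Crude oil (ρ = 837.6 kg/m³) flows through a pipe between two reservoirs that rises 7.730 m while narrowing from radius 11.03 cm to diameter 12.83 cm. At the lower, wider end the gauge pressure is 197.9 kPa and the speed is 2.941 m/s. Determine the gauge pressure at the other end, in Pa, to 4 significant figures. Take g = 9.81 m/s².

P₂ ≈ 106300 Pa

Mass conservation (A₁v₁ = A₂v₂) gives v₂ = 2.941 × 382.2/129.3 = 8.695 m/s.
Applying Bernoulli between the two ends and solving for P₂: P₂ = P₁ + ½ρ(v₁² − v₂²) − ρgΔh.
P₂ = 197900 + ½·837.6·(2.941² − 8.695²) − 837.6·9.81·(+7.730) = 197900 + (-28040) − (63520) = 106300 Pa.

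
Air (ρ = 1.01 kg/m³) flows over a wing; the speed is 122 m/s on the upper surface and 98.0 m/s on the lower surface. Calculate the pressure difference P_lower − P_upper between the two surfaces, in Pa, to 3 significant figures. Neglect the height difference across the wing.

ΔP ≈ 2670 Pa

The pressure is lower where the speed is higher: ΔP = ½ρ(v_up² − v_low²).
ΔP = ½·1.01·(122² − 98.0²) = 2670 Pa.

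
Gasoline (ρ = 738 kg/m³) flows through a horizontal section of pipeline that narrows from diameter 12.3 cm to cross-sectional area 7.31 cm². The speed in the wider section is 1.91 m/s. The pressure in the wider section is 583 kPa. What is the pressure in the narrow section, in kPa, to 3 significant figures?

229 kPa

Mass conservation (A₁v₁ = A₂v₂) gives v₂ = 1.91 × 119/7.31 = 31.0 m/s.
With no height change, Bernoulli's equation is P₁ + ½ρv₁² = P₂ + ½ρv₂².
P₂ = P₁ − ½ρ(v₂² − v₁²) = 583000 − ½·738·(31.0² − 1.91²) = 583000 − 354000 = 229000 Pa.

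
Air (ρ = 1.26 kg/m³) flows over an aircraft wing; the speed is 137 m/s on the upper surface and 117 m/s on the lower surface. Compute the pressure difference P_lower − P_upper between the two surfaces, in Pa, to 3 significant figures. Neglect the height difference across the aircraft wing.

ΔP = 3200 Pa

Bernoulli (same height): P_lower − P_upper = ½ρ(v_upper² − v_lower²).
ΔP = ½·1.26·(137² − 117²) = 3200 Pa.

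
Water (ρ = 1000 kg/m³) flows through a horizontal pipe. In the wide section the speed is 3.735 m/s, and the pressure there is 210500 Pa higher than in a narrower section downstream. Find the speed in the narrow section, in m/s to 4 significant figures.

Horizontal Bernoulli: P₁ + ½ρv₁² = P₂ + ½ρv₂², so v₂² = v₁² + 2(P₁ − P₂)/ρ.
v₂ = √(3.735² + 2·210500/1000) = √(13.95 + 421.0) = 20.86 m/s.

v₂ = 20.86 m/s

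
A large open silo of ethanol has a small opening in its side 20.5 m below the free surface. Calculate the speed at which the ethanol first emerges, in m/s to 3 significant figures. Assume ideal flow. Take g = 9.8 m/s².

20.0 m/s

Torricelli's result v = √(2gh) gives v = √(2·9.8·20.5) = 20.0 m/s.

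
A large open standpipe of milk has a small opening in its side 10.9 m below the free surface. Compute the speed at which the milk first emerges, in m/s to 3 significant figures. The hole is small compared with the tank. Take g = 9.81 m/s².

v ≈ 14.6 m/s

The surface is effectively still and both ends are open, so ½v² = gh and v = √(2·9.81·10.9) = 14.6 m/s.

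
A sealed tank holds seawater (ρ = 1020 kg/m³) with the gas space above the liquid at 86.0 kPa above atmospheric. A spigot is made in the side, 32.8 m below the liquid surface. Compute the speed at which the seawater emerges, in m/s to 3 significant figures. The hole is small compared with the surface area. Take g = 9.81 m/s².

v ≈ 28.5 m/s

Take point 1 at the surface (v₁ ≈ 0) and point 2 at the hole (at atmospheric pressure). Bernoulli: P₁ + ρg h = P_atm + ½ρv₂².
With P₁ − P_atm = 86000 Pa, v₂ = √(2gh + 2ΔP/ρ) = √(2·9.81·32.8 + 2·86000/1020) = 28.5 m/s.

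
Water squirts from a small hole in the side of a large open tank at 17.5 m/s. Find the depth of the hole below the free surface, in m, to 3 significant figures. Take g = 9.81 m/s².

h ≈ 15.6 m

Inverting v = √(2gh) gives h = v² / 2g.
h = 17.5²/(2·9.81) = 306/19.62 = 15.6 m.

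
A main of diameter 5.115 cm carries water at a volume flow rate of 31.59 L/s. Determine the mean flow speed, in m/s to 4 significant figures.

Q = 31.59 L/s = 0.03159 m³/s.
v = Q/A = 0.03159 / 0.002055 = 15.37 m/s.

15.37 m/s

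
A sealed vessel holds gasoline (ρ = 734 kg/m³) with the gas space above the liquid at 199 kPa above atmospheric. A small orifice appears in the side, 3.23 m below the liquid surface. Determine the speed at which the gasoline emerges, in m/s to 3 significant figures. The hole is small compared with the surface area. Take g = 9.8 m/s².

Take point 1 at the surface (v₁ ≈ 0) and point 2 at the hole (at atmospheric pressure). Bernoulli: P₁ + ρg h = P_atm + ½ρv₂².
With P₁ − P_atm = 199000 Pa, v₂ = √(2gh + 2ΔP/ρ) = √(2·9.8·3.23 + 2·199000/734) = 24.6 m/s.

v ≈ 24.6 m/s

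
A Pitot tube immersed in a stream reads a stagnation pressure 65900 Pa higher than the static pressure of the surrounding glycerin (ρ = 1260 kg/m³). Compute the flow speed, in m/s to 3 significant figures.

v ≈ 10.2 m/s

Bernoulli between the free stream and the stagnation point: ½ρv² = P_stag − P_static.
v = √(2ΔP/ρ) = √(2·65900/1260) = 10.2 m/s.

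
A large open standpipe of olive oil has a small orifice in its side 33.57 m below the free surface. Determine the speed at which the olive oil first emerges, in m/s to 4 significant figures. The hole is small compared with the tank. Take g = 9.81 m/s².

Torricelli's result v = √(2gh) gives v = √(2·9.81·33.57) = 25.66 m/s.

v = 25.66 m/s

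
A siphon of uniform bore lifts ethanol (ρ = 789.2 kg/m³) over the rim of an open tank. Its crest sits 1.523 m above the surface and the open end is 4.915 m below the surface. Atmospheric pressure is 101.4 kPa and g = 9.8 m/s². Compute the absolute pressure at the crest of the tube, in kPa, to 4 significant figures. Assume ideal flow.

P_top ≈ 51.61 kPa

From the surface to the outlet (both open to atmosphere, surface at rest): v = √(2g·h_out) = √(2·9.8·4.915) = 9.815 m/s.
Continuity keeps v the same throughout the tube; from surface to crest, P_atm + 0 = P_top + ½ρv² + ρg·h_top.
P_top = 101400 − ½·789.2·9.815² − 789.2·9.8·1.523 = 51610 Pa.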